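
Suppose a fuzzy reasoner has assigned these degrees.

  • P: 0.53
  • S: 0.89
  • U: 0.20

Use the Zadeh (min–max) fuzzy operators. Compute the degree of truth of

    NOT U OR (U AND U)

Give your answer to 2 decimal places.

NOT U = 1 − 0.20 = 0.80
U AND U = min(a, b) on (0.20, 0.20) = 0.20
NOT U OR (U AND U) = max(a, b) on (0.80, 0.20) = 0.80

0.80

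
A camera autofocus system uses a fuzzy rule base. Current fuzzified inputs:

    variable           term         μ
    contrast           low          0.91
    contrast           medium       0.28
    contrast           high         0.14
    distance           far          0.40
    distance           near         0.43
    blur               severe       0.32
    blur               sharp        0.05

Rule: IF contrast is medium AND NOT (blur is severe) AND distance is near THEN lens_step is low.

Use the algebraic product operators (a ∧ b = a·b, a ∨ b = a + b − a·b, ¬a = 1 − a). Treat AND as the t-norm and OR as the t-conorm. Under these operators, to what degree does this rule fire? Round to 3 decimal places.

0.082

firing strength: medium=0.28, ¬severe=1−0.32=0.68, near=0.43; AND[a·b] → w = 0.0819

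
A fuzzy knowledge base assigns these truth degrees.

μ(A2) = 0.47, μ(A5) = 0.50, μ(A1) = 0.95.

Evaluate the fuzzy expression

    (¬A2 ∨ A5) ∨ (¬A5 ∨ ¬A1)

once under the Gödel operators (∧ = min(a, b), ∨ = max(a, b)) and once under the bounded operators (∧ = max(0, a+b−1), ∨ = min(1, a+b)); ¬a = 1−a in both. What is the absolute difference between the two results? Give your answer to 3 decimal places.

Under Gödel:
  ¬A2 = 1 − 0.47 = 0.53
  ¬A2 ∨ A5 = max(a, b) on (0.53, 0.50) = 0.53
  ¬A5 = 1 − 0.50 = 0.50
  ¬A1 = 1 − 0.95 = 0.05
  ¬A5 ∨ ¬A1 = max(a, b) on (0.50, 0.05) = 0.50
  (¬A2 ∨ A5) ∨ (¬A5 ∨ ¬A1) = max(a, b) on (0.53, 0.50) = 0.53
  → value = 0.5300
Under bounded:
  ¬A2 = 1 − 0.47 = 0.53
  ¬A2 ∨ A5 = min(1, a+b) on (0.53, 0.50) = 1.00
  ¬A5 = 1 − 0.50 = 0.50
  ¬A1 = 1 − 0.95 = 0.05
  ¬A5 ∨ ¬A1 = min(1, a+b) on (0.50, 0.05) = 0.55
  (¬A2 ∨ A5) ∨ (¬A5 ∨ ¬A1) = min(1, a+b) on (1.00, 0.55) = 1.00
  → value = 1.0000
|0.5300 − 1.0000| = 0.470

0.470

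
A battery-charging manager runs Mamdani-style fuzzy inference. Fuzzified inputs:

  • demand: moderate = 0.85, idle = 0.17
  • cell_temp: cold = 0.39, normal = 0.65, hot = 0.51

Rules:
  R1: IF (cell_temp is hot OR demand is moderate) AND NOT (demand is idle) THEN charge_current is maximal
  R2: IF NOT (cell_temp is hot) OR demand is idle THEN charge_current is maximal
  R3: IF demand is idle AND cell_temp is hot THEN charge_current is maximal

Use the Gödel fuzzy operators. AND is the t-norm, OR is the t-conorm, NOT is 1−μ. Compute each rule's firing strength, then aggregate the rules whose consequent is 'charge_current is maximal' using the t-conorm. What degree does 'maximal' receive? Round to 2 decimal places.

0.83

R1: (hot=0.51 OR moderate=0.85) = 0.85; AND[min(a, b)] with ¬idle=1−0.17=0.83 → w = 0.83
R2: ¬hot=1−0.51=0.49, idle=0.17; OR[max(a, b)] → w = 0.49
R3: idle=0.17, hot=0.51; AND[min(a, b)] → w = 0.17
Rules with consequent 'maximal': {R1, R2, R3} → strengths 0.83, 0.49, 0.17
Aggregate via t-conorm [max(a, b)]: 0.83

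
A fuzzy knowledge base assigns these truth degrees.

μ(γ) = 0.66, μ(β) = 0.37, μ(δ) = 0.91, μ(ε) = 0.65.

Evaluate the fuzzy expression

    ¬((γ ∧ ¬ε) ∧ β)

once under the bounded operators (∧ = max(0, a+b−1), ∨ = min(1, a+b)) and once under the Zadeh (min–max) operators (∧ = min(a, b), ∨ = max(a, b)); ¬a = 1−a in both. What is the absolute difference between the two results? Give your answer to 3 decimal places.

0.350

Under bounded:
  ¬ε = 1 − 0.65 = 0.35
  γ ∧ ¬ε = max(0, a+b−1) on (0.66, 0.35) = 0.01
  (γ ∧ ¬ε) ∧ β = max(0, a+b−1) on (0.01, 0.37) = 0.00
  ¬((γ ∧ ¬ε) ∧ β) = 1 − 0.00 = 1.00
  → value = 1.0000
Under Zadeh (min–max):
  ¬ε = 1 − 0.65 = 0.35
  γ ∧ ¬ε = min(a, b) on (0.66, 0.35) = 0.35
  (γ ∧ ¬ε) ∧ β = min(a, b) on (0.35, 0.37) = 0.35
  ¬((γ ∧ ¬ε) ∧ β) = 1 − 0.35 = 0.65
  → value = 0.6500
|1.0000 − 0.6500| = 0.350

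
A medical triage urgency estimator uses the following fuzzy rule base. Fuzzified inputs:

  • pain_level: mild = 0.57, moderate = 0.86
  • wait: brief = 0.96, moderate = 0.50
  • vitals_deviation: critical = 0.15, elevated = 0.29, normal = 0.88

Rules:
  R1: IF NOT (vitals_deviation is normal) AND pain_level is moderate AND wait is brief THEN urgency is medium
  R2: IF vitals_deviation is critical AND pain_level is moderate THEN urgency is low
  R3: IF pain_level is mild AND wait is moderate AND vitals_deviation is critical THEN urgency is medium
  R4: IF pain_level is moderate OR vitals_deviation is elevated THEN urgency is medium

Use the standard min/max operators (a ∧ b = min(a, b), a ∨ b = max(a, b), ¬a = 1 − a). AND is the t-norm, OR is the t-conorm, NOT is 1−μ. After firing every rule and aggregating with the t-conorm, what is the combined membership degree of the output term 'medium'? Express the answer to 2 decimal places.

0.86

R1: ¬normal=1−0.88=0.12, moderate=0.86, brief=0.96; AND[min(a, b)] → w = 0.12
R2: critical=0.15, moderate=0.86; AND[min(a, b)] → w = 0.15
R3: mild=0.57, moderate=0.50, critical=0.15; AND[min(a, b)] → w = 0.15
R4: moderate=0.86, elevated=0.29; OR[max(a, b)] → w = 0.86
Rules with consequent 'medium': {R1, R3, R4} → strengths 0.12, 0.15, 0.86
Aggregate via t-conorm [max(a, b)]: 0.86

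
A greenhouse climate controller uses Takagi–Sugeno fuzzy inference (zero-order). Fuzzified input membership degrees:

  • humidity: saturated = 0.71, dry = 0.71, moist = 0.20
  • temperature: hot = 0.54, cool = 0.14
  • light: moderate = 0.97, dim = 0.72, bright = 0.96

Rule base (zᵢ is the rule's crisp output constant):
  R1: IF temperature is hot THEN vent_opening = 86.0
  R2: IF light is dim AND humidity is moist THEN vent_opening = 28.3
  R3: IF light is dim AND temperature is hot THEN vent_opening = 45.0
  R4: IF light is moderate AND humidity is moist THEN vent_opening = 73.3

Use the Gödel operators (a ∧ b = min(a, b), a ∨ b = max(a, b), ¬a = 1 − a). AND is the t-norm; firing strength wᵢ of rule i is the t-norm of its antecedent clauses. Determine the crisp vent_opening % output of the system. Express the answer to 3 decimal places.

61.527

R1 (z=86.0): hot=0.54 → w = 0.54
R2 (z=28.3): dim=0.72, moist=0.20; AND[min(a, b)] → w = 0.20
R3 (z=45.0): dim=0.72, hot=0.54; AND[min(a, b)] → w = 0.54
R4 (z=73.3): moderate=0.97, moist=0.20; AND[min(a, b)] → w = 0.20
Weighted average = (0.54·86.0 + 0.20·28.3 + 0.54·45.0 + 0.20·73.3) / (0.54 + 0.20 + 0.54 + 0.20)
  = 91.0600 / 1.4800 = 61.527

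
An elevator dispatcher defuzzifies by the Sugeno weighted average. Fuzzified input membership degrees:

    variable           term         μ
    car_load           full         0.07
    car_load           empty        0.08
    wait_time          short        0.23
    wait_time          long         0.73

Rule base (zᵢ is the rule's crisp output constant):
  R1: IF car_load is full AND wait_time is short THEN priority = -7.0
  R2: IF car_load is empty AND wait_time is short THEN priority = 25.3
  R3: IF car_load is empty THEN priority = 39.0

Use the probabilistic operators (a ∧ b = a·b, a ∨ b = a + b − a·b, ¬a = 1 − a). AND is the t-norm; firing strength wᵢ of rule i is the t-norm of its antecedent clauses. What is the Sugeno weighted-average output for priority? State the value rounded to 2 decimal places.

R1 (z=-7.0): full=0.07, short=0.23; AND[a·b] → w = 0.0161
R2 (z=25.3): empty=0.08, short=0.23; AND[a·b] → w = 0.0184
R3 (z=39.0): empty=0.08 → w = 0.0800
Weighted average = (0.0161·-7.0 + 0.0184·25.3 + 0.0800·39.0) / (0.0161 + 0.0184 + 0.0800)
  = 3.4728 / 0.1145 = 30.33

30.33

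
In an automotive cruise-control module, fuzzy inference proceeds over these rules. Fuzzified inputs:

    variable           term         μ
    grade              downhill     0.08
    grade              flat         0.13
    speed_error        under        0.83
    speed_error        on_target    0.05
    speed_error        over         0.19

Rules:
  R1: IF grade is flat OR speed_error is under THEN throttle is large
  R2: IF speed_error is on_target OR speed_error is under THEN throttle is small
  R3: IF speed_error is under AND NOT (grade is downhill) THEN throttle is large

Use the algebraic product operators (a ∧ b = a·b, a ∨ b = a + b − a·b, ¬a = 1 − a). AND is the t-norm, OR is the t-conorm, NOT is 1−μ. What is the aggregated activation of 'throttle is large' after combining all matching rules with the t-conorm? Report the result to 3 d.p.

R1: flat=0.13, under=0.83; OR[a + b − a·b] → w = 0.8521
R2: on_target=0.05, under=0.83; OR[a + b − a·b] → w = 0.8385
R3: under=0.83, ¬downhill=1−0.08=0.92; AND[a·b] → w = 0.7636
Rules with consequent 'large': {R1, R3} → strengths 0.8521, 0.7636
Aggregate via t-conorm [a + b − a·b]: 0.9650

0.965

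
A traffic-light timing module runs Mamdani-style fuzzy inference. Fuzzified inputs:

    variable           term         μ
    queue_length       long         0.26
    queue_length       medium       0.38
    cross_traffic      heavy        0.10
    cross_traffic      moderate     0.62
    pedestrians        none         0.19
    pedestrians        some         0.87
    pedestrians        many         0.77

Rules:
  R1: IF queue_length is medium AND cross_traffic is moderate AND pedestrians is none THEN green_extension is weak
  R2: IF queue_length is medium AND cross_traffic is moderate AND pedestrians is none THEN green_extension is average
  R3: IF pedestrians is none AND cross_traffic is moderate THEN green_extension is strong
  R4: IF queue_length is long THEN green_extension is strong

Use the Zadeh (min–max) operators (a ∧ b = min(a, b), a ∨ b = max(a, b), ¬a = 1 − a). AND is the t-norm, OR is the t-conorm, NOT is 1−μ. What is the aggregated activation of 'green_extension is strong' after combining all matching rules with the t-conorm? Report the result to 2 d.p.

0.26

R1: medium=0.38, moderate=0.62, none=0.19; AND[min(a, b)] → w = 0.19
R2: medium=0.38, moderate=0.62, none=0.19; AND[min(a, b)] → w = 0.19
R3: none=0.19, moderate=0.62; AND[min(a, b)] → w = 0.19
R4: long=0.26 → w = 0.26
Rules with consequent 'strong': {R3, R4} → strengths 0.19, 0.26
Aggregate via t-conorm [max(a, b)]: 0.26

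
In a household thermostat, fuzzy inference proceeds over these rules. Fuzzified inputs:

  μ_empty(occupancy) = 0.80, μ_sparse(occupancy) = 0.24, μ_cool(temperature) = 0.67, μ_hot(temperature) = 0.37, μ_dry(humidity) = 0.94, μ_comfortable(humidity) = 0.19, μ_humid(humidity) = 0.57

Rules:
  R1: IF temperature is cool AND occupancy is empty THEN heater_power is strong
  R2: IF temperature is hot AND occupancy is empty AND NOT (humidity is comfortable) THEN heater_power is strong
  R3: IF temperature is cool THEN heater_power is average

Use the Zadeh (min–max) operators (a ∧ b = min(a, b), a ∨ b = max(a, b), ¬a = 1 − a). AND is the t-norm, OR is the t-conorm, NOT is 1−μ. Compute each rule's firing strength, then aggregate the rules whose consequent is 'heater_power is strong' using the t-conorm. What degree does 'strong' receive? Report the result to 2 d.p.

0.67

R1: cool=0.67, empty=0.80; AND[min(a, b)] → w = 0.67
R2: hot=0.37, empty=0.80, ¬comfortable=1−0.19=0.81; AND[min(a, b)] → w = 0.37
R3: cool=0.67 → w = 0.67
Rules with consequent 'strong': {R1, R2} → strengths 0.67, 0.37
Aggregate via t-conorm [max(a, b)]: 0.67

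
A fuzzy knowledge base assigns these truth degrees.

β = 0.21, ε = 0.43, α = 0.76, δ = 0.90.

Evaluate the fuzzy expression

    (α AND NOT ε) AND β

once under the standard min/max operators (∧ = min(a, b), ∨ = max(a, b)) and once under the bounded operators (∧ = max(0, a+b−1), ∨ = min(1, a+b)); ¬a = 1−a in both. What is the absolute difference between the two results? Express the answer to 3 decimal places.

Under standard min/max:
  NOT ε = 1 − 0.43 = 0.57
  α AND NOT ε = min(a, b) on (0.76, 0.57) = 0.57
  (α AND NOT ε) AND β = min(a, b) on (0.57, 0.21) = 0.21
  → value = 0.2100
Under bounded:
  NOT ε = 1 − 0.43 = 0.57
  α AND NOT ε = max(0, a+b−1) on (0.76, 0.57) = 0.33
  (α AND NOT ε) AND β = max(0, a+b−1) on (0.33, 0.21) = 0.00
  → value = 0.0000
|0.2100 − 0.0000| = 0.210

0.210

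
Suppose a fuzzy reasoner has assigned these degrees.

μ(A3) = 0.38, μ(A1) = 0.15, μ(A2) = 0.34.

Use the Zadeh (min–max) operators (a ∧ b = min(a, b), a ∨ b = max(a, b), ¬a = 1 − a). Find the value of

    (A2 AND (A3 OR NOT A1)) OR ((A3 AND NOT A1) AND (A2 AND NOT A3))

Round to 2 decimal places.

0.34

NOT A1 = 1 − 0.15 = 0.85
A3 OR NOT A1 = max(a, b) on (0.38, 0.85) = 0.85
A2 AND (A3 OR NOT A1) = min(a, b) on (0.34, 0.85) = 0.34
NOT A1 = 1 − 0.15 = 0.85
A3 AND NOT A1 = min(a, b) on (0.38, 0.85) = 0.38
NOT A3 = 1 − 0.38 = 0.62
A2 AND NOT A3 = min(a, b) on (0.34, 0.62) = 0.34
(A3 AND NOT A1) AND (A2 AND NOT A3) = min(a, b) on (0.38, 0.34) = 0.34
(A2 AND (A3 OR NOT A1)) OR ((A3 AND NOT A1) AND (A2 AND NOT A3)) = max(a, b) on (0.34, 0.34) = 0.34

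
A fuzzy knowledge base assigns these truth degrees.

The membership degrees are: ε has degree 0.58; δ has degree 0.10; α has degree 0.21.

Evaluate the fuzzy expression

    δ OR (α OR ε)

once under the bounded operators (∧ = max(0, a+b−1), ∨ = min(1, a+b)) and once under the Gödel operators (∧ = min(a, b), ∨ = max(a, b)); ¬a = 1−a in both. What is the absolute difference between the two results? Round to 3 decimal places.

Under bounded:
  α OR ε = min(1, a+b) on (0.21, 0.58) = 0.79
  δ OR (α OR ε) = min(1, a+b) on (0.10, 0.79) = 0.89
  → value = 0.8900
Under Gödel:
  α OR ε = max(a, b) on (0.21, 0.58) = 0.58
  δ OR (α OR ε) = max(a, b) on (0.10, 0.58) = 0.58
  → value = 0.5800
|0.8900 − 0.5800| = 0.310

0.310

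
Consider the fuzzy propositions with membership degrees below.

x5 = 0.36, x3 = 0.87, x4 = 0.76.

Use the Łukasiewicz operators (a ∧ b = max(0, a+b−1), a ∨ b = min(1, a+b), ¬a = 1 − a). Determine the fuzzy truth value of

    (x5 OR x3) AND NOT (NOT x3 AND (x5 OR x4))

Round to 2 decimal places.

0.87

x5 OR x3 = min(1, a+b) on (0.36, 0.87) = 1.00
NOT x3 = 1 − 0.87 = 0.13
x5 OR x4 = min(1, a+b) on (0.36, 0.76) = 1.00
NOT x3 AND (x5 OR x4) = max(0, a+b−1) on (0.13, 1.00) = 0.13
NOT (NOT x3 AND (x5 OR x4)) = 1 − 0.13 = 0.87
(x5 OR x3) AND NOT (NOT x3 AND (x5 OR x4)) = max(0, a+b−1) on (1.00, 0.87) = 0.87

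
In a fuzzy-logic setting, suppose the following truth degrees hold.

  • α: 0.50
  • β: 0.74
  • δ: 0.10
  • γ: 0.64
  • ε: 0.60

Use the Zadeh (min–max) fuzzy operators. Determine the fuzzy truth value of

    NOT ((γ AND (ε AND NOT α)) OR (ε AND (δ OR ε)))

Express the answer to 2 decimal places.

0.40

NOT α = 1 − 0.50 = 0.50
ε AND NOT α = min(a, b) on (0.60, 0.50) = 0.50
γ AND (ε AND NOT α) = min(a, b) on (0.64, 0.50) = 0.50
δ OR ε = max(a, b) on (0.10, 0.60) = 0.60
ε AND (δ OR ε) = min(a, b) on (0.60, 0.60) = 0.60
(γ AND (ε AND NOT α)) OR (ε AND (δ OR ε)) = max(a, b) on (0.50, 0.60) = 0.60
NOT ((γ AND (ε AND NOT α)) OR (ε AND (δ OR ε))) = 1 − 0.60 = 0.40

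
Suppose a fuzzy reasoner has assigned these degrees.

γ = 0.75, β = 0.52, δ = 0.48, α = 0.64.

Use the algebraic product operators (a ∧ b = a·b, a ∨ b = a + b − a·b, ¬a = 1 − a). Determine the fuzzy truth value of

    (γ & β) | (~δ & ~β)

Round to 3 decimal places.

0.542

γ & β = a·b on (0.7500, 0.5200) = 0.3900
~δ = 1 − 0.4800 = 0.5200
~β = 1 − 0.5200 = 0.4800
~δ & ~β = a·b on (0.5200, 0.4800) = 0.2496
(γ & β) | (~δ & ~β) = a + b − a·b on (0.3900, 0.2496) = 0.5423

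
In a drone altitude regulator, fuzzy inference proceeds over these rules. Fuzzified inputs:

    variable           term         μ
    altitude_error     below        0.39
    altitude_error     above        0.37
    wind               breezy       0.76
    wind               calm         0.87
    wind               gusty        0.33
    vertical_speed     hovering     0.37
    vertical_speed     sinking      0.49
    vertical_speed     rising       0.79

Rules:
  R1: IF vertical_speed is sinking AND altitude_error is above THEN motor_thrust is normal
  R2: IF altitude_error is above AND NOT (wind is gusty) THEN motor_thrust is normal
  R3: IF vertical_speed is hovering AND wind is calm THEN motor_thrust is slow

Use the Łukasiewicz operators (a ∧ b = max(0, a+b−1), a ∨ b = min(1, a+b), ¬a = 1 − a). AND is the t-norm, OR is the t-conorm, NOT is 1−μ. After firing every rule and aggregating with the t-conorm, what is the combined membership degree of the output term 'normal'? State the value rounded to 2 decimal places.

R1: sinking=0.49, above=0.37; AND[max(0, a+b−1)] → w = 0.00
R2: above=0.37, ¬gusty=1−0.33=0.67; AND[max(0, a+b−1)] → w = 0.04
R3: hovering=0.37, calm=0.87; AND[max(0, a+b−1)] → w = 0.24
Rules with consequent 'normal': {R1, R2} → strengths 0.00, 0.04
Aggregate via t-conorm [min(1, a+b)]: 0.04

0.04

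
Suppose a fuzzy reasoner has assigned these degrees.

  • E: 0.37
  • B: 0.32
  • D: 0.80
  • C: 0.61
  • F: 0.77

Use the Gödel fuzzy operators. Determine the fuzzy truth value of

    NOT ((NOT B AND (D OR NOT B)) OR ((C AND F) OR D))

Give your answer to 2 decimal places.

NOT B = 1 − 0.32 = 0.68
NOT B = 1 − 0.32 = 0.68
D OR NOT B = max(a, b) on (0.80, 0.68) = 0.80
NOT B AND (D OR NOT B) = min(a, b) on (0.68, 0.80) = 0.68
C AND F = min(a, b) on (0.61, 0.77) = 0.61
(C AND F) OR D = max(a, b) on (0.61, 0.80) = 0.80
(NOT B AND (D OR NOT B)) OR ((C AND F) OR D) = max(a, b) on (0.68, 0.80) = 0.80
NOT ((NOT B AND (D OR NOT B)) OR ((C AND F) OR D)) = 1 − 0.80 = 0.20

0.20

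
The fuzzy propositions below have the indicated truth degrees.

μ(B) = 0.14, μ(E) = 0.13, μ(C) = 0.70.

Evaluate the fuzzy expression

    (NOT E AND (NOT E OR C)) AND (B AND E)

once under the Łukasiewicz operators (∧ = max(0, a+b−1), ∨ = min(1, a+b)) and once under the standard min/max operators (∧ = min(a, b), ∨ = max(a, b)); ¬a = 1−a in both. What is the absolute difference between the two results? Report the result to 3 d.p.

Under Łukasiewicz:
  NOT E = 1 − 0.13 = 0.87
  NOT E = 1 − 0.13 = 0.87
  NOT E OR C = min(1, a+b) on (0.87, 0.70) = 1.00
  NOT E AND (NOT E OR C) = max(0, a+b−1) on (0.87, 1.00) = 0.87
  B AND E = max(0, a+b−1) on (0.14, 0.13) = 0.00
  (NOT E AND (NOT E OR C)) AND (B AND E) = max(0, a+b−1) on (0.87, 0.00) = 0.00
  → value = 0.0000
Under standard min/max:
  NOT E = 1 − 0.13 = 0.87
  NOT E = 1 − 0.13 = 0.87
  NOT E OR C = max(a, b) on (0.87, 0.70) = 0.87
  NOT E AND (NOT E OR C) = min(a, b) on (0.87, 0.87) = 0.87
  B AND E = min(a, b) on (0.14, 0.13) = 0.13
  (NOT E AND (NOT E OR C)) AND (B AND E) = min(a, b) on (0.87, 0.13) = 0.13
  → value = 0.1300
|0.0000 − 0.1300| = 0.130

0.130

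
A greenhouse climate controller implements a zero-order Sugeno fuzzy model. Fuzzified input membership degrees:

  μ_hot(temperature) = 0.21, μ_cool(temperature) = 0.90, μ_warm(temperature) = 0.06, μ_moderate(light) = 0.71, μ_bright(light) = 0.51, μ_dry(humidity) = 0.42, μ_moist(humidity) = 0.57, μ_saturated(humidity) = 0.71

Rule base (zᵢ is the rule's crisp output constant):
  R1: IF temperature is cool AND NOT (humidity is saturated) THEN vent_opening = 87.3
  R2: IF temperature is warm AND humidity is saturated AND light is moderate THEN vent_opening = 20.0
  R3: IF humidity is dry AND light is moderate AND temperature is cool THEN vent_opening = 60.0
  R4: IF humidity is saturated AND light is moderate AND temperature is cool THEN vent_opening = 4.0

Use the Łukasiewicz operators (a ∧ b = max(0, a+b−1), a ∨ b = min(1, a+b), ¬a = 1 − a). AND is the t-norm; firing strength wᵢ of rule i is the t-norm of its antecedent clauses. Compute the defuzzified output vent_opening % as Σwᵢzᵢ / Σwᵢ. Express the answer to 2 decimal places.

36.42

R1 (z=87.3): cool=0.90, ¬saturated=1−0.71=0.29; AND[max(0, a+b−1)] → w = 0.19
R2 (z=20.0): warm=0.06, saturated=0.71, moderate=0.71; AND[max(0, a+b−1)] → w = 0.00
R3 (z=60.0): dry=0.42, moderate=0.71, cool=0.90; AND[max(0, a+b−1)] → w = 0.03
R4 (z=4.0): saturated=0.71, moderate=0.71, cool=0.90; AND[max(0, a+b−1)] → w = 0.32
Weighted average = (0.19·87.3 + 0.00·20.0 + 0.03·60.0 + 0.32·4.0) / (0.19 + 0.00 + 0.03 + 0.32)
  = 19.6670 / 0.5400 = 36.42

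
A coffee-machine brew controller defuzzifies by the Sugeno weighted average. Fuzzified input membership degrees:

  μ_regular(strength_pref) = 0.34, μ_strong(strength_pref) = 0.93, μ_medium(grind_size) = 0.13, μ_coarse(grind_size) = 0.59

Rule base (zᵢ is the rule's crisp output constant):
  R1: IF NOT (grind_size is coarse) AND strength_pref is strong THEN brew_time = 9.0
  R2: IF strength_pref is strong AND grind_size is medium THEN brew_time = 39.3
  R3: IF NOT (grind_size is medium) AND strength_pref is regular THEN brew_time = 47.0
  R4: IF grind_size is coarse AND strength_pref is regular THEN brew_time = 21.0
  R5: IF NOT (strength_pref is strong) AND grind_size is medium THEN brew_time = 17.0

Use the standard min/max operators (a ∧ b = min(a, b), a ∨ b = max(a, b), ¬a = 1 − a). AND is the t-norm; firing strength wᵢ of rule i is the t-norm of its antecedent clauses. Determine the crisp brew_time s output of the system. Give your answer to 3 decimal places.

25.666

R1 (z=9.0): ¬coarse=1−0.59=0.41, strong=0.93; AND[min(a, b)] → w = 0.41
R2 (z=39.3): strong=0.93, medium=0.13; AND[min(a, b)] → w = 0.13
R3 (z=47.0): ¬medium=1−0.13=0.87, regular=0.34; AND[min(a, b)] → w = 0.34
R4 (z=21.0): coarse=0.59, regular=0.34; AND[min(a, b)] → w = 0.34
R5 (z=17.0): ¬strong=1−0.93=0.07, medium=0.13; AND[min(a, b)] → w = 0.07
Weighted average = (0.41·9.0 + 0.13·39.3 + 0.34·47.0 + 0.34·21.0 + 0.07·17.0) / (0.41 + 0.13 + 0.34 + 0.34 + 0.07)
  = 33.1090 / 1.2900 = 25.666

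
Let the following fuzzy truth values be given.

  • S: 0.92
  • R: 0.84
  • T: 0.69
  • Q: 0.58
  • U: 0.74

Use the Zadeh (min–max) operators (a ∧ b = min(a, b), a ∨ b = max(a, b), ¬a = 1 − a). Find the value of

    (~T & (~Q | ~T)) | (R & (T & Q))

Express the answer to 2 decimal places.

~T = 1 − 0.69 = 0.31
~Q = 1 − 0.58 = 0.42
~T = 1 − 0.69 = 0.31
~Q | ~T = max(a, b) on (0.42, 0.31) = 0.42
~T & (~Q | ~T) = min(a, b) on (0.31, 0.42) = 0.31
T & Q = min(a, b) on (0.69, 0.58) = 0.58
R & (T & Q) = min(a, b) on (0.84, 0.58) = 0.58
(~T & (~Q | ~T)) | (R & (T & Q)) = max(a, b) on (0.31, 0.58) = 0.58

0.58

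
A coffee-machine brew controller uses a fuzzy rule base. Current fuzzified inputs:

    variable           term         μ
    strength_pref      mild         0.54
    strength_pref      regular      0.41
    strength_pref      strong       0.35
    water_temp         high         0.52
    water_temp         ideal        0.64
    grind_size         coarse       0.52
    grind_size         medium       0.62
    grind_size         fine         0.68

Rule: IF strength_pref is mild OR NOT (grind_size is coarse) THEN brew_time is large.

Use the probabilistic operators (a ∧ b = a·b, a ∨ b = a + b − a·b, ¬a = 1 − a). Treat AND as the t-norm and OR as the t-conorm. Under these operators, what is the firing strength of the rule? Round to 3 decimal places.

0.761

firing strength: mild=0.54, ¬coarse=1−0.52=0.48; OR[a + b − a·b] → w = 0.7608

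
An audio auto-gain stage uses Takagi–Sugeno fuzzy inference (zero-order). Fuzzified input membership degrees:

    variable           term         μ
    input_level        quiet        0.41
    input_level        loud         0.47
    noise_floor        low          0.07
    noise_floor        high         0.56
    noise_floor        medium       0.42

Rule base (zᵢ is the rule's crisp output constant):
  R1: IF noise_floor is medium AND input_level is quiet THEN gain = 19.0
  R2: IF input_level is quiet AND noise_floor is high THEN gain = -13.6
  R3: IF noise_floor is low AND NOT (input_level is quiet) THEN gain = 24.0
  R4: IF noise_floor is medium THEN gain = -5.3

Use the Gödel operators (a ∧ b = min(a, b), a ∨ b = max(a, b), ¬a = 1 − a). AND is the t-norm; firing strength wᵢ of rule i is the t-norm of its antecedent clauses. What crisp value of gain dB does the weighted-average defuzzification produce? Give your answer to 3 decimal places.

1.273

R1 (z=19.0): medium=0.42, quiet=0.41; AND[min(a, b)] → w = 0.41
R2 (z=-13.6): quiet=0.41, high=0.56; AND[min(a, b)] → w = 0.41
R3 (z=24.0): low=0.07, ¬quiet=1−0.41=0.59; AND[min(a, b)] → w = 0.07
R4 (z=-5.3): medium=0.42 → w = 0.42
Weighted average = (0.41·19.0 + 0.41·-13.6 + 0.07·24.0 + 0.42·-5.3) / (0.41 + 0.41 + 0.07 + 0.42)
  = 1.6680 / 1.3100 = 1.273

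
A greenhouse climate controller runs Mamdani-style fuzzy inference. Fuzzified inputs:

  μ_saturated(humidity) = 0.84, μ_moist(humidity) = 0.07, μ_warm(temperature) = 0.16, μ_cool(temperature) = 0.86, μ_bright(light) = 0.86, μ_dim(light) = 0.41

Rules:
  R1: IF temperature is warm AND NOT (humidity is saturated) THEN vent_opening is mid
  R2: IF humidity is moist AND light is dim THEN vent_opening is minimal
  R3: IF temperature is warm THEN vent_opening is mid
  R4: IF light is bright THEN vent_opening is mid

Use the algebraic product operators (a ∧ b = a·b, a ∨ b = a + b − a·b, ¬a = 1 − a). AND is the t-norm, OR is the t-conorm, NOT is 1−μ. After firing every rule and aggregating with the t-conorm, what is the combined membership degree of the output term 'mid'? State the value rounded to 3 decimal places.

R1: warm=0.16, ¬saturated=1−0.84=0.16; AND[a·b] → w = 0.0256
R2: moist=0.07, dim=0.41; AND[a·b] → w = 0.0287
R3: warm=0.16 → w = 0.1600
R4: bright=0.86 → w = 0.8600
Rules with consequent 'mid': {R1, R3, R4} → strengths 0.0256, 0.1600, 0.8600
Aggregate via t-conorm [a + b − a·b]: 0.8854

0.885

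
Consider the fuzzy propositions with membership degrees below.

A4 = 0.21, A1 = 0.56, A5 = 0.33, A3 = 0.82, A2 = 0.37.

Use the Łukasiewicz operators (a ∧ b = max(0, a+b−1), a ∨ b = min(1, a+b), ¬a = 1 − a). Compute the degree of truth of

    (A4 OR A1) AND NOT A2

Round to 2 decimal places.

0.40

A4 OR A1 = min(1, a+b) on (0.21, 0.56) = 0.77
NOT A2 = 1 − 0.37 = 0.63
(A4 OR A1) AND NOT A2 = max(0, a+b−1) on (0.77, 0.63) = 0.40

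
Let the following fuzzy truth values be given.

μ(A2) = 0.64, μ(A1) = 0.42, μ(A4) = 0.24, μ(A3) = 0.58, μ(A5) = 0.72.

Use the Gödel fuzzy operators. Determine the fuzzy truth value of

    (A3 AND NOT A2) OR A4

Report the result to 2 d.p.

0.36

NOT A2 = 1 − 0.64 = 0.36
A3 AND NOT A2 = min(a, b) on (0.58, 0.36) = 0.36
(A3 AND NOT A2) OR A4 = max(a, b) on (0.36, 0.24) = 0.36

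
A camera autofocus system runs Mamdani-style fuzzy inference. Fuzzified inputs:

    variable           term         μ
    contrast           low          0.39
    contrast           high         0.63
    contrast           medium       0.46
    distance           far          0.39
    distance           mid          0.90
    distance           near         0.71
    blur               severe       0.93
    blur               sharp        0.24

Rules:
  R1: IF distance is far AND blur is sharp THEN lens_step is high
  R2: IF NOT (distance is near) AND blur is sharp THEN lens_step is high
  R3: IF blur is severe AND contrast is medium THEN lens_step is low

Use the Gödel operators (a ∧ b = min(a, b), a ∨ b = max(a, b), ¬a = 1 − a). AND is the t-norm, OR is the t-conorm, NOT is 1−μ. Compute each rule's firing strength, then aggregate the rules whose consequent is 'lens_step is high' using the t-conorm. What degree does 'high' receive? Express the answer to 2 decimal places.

R1: far=0.39, sharp=0.24; AND[min(a, b)] → w = 0.24
R2: ¬near=1−0.71=0.29, sharp=0.24; AND[min(a, b)] → w = 0.24
R3: severe=0.93, medium=0.46; AND[min(a, b)] → w = 0.46
Rules with consequent 'high': {R1, R2} → strengths 0.24, 0.24
Aggregate via t-conorm [max(a, b)]: 0.24

0.24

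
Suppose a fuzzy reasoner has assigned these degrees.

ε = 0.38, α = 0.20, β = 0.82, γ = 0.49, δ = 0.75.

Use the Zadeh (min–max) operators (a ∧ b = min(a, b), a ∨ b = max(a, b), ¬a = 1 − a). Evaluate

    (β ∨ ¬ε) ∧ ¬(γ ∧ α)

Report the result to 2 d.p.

¬ε = 1 − 0.38 = 0.62
β ∨ ¬ε = max(a, b) on (0.82, 0.62) = 0.82
γ ∧ α = min(a, b) on (0.49, 0.20) = 0.20
¬(γ ∧ α) = 1 − 0.20 = 0.80
(β ∨ ¬ε) ∧ ¬(γ ∧ α) = min(a, b) on (0.82, 0.80) = 0.80

0.80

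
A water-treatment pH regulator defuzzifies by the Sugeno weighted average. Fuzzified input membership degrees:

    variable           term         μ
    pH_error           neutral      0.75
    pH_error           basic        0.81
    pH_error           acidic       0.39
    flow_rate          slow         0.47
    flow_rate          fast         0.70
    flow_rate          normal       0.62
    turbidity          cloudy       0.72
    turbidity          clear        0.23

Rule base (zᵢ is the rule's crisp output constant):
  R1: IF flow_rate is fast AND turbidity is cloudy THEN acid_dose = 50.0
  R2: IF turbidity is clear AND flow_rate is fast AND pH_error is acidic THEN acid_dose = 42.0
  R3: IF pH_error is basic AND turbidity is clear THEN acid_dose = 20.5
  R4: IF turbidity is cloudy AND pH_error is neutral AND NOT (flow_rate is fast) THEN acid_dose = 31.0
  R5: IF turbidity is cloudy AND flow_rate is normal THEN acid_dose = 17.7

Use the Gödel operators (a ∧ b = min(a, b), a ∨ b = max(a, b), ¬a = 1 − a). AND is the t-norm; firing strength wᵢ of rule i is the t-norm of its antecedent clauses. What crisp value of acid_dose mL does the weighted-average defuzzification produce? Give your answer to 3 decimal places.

33.485

R1 (z=50.0): fast=0.70, cloudy=0.72; AND[min(a, b)] → w = 0.70
R2 (z=42.0): clear=0.23, fast=0.70, acidic=0.39; AND[min(a, b)] → w = 0.23
R3 (z=20.5): basic=0.81, clear=0.23; AND[min(a, b)] → w = 0.23
R4 (z=31.0): cloudy=0.72, neutral=0.75, ¬fast=1−0.70=0.30; AND[min(a, b)] → w = 0.30
R5 (z=17.7): cloudy=0.72, normal=0.62; AND[min(a, b)] → w = 0.62
Weighted average = (0.70·50.0 + 0.23·42.0 + 0.23·20.5 + 0.30·31.0 + 0.62·17.7) / (0.70 + 0.23 + 0.23 + 0.30 + 0.62)
  = 69.6490 / 2.0800 = 33.485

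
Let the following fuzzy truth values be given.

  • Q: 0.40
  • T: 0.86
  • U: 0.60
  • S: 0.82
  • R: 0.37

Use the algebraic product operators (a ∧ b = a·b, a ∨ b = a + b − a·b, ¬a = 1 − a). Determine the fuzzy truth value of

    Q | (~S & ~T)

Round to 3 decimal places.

0.415

~S = 1 − 0.8200 = 0.1800
~T = 1 − 0.8600 = 0.1400
~S & ~T = a·b on (0.1800, 0.1400) = 0.0252
Q | (~S & ~T) = a + b − a·b on (0.4000, 0.0252) = 0.4151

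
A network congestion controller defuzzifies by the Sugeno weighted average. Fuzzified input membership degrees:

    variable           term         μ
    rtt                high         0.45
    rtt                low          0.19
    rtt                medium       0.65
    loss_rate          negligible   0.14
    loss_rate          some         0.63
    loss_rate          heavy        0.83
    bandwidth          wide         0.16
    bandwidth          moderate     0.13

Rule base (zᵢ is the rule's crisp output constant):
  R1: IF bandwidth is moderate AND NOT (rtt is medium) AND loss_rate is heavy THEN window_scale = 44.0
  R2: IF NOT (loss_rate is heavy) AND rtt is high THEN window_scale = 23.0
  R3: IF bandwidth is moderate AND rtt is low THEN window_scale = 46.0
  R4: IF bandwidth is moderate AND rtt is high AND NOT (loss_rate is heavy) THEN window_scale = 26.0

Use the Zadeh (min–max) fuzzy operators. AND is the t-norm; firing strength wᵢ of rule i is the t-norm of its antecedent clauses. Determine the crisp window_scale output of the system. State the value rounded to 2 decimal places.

33.91

R1 (z=44.0): moderate=0.13, ¬medium=1−0.65=0.35, heavy=0.83; AND[min(a, b)] → w = 0.13
R2 (z=23.0): ¬heavy=1−0.83=0.17, high=0.45; AND[min(a, b)] → w = 0.17
R3 (z=46.0): moderate=0.13, low=0.19; AND[min(a, b)] → w = 0.13
R4 (z=26.0): moderate=0.13, high=0.45, ¬heavy=1−0.83=0.17; AND[min(a, b)] → w = 0.13
Weighted average = (0.13·44.0 + 0.17·23.0 + 0.13·46.0 + 0.13·26.0) / (0.13 + 0.17 + 0.13 + 0.13)
  = 18.9900 / 0.5600 = 33.91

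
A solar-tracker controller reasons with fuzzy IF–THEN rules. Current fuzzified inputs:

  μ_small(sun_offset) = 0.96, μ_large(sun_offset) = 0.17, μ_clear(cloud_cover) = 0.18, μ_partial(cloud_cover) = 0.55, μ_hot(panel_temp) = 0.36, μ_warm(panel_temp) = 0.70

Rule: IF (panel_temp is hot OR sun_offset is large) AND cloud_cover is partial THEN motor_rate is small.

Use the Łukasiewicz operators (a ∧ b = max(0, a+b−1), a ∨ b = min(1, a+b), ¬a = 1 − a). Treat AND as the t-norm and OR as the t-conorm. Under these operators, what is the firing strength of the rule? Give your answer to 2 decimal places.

0.08

firing strength: (hot=0.36 OR large=0.17) = 0.53; AND[max(0, a+b−1)] with partial=0.55 → w = 0.08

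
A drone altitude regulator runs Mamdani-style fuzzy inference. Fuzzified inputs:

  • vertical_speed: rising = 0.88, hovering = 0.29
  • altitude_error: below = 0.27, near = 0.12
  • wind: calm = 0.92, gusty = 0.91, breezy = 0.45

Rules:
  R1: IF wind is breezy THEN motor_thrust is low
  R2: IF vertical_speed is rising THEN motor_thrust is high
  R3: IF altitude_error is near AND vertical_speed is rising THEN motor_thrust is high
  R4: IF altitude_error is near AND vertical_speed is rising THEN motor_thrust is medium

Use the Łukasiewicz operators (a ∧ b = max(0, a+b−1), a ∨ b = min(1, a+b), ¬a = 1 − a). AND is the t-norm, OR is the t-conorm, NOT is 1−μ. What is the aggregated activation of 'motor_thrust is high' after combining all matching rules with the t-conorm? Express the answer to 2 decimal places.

R1: breezy=0.45 → w = 0.45
R2: rising=0.88 → w = 0.88
R3: near=0.12, rising=0.88; AND[max(0, a+b−1)] → w = 0.00
R4: near=0.12, rising=0.88; AND[max(0, a+b−1)] → w = 0.00
Rules with consequent 'high': {R2, R3} → strengths 0.88, 0.00
Aggregate via t-conorm [min(1, a+b)]: 0.88

0.88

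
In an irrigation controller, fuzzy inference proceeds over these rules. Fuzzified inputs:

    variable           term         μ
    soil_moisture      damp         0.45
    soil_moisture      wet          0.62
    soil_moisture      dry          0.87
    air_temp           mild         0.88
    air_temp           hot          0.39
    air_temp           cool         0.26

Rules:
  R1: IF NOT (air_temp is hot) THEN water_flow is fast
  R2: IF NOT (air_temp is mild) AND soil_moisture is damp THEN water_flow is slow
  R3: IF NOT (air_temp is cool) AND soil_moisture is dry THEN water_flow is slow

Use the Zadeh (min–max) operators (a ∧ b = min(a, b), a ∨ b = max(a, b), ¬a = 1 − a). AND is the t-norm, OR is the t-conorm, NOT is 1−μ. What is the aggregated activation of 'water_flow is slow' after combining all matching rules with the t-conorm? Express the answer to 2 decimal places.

R1: ¬hot=1−0.39=0.61 → w = 0.61
R2: ¬mild=1−0.88=0.12, damp=0.45; AND[min(a, b)] → w = 0.12
R3: ¬cool=1−0.26=0.74, dry=0.87; AND[min(a, b)] → w = 0.74
Rules with consequent 'slow': {R2, R3} → strengths 0.12, 0.74
Aggregate via t-conorm [max(a, b)]: 0.74

0.74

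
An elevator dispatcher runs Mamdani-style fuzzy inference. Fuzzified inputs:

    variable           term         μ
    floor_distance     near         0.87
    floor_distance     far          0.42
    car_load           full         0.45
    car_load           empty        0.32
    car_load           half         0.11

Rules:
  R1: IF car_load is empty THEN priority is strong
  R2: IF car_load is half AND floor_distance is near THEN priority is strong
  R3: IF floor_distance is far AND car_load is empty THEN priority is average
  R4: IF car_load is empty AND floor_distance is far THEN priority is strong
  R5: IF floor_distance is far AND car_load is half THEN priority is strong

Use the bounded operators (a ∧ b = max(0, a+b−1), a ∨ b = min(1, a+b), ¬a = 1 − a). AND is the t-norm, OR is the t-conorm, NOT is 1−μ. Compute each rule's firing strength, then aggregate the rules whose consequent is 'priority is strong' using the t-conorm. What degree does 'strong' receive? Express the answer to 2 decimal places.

R1: empty=0.32 → w = 0.32
R2: half=0.11, near=0.87; AND[max(0, a+b−1)] → w = 0.00
R3: far=0.42, empty=0.32; AND[max(0, a+b−1)] → w = 0.00
R4: empty=0.32, far=0.42; AND[max(0, a+b−1)] → w = 0.00
R5: far=0.42, half=0.11; AND[max(0, a+b−1)] → w = 0.00
Rules with consequent 'strong': {R1, R2, R4, R5} → strengths 0.32, 0.00, 0.00, 0.00
Aggregate via t-conorm [min(1, a+b)]: 0.32

0.32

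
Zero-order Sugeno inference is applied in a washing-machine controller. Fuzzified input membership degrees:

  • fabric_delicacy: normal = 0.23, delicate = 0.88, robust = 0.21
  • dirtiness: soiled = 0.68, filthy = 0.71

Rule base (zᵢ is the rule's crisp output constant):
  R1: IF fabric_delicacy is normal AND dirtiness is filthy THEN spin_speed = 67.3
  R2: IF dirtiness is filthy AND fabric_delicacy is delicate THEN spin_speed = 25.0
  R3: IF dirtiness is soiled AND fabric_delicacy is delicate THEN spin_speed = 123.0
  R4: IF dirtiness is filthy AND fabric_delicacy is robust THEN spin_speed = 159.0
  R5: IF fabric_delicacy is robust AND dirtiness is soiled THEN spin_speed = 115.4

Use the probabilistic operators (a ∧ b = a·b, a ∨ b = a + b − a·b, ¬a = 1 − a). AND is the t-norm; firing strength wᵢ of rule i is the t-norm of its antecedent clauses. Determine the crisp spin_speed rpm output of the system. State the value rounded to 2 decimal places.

83.65

R1 (z=67.3): normal=0.23, filthy=0.71; AND[a·b] → w = 0.1633
R2 (z=25.0): filthy=0.71, delicate=0.88; AND[a·b] → w = 0.6248
R3 (z=123.0): soiled=0.68, delicate=0.88; AND[a·b] → w = 0.5984
R4 (z=159.0): filthy=0.71, robust=0.21; AND[a·b] → w = 0.1491
R5 (z=115.4): robust=0.21, soiled=0.68; AND[a·b] → w = 0.1428
Weighted average = (0.1633·67.3 + 0.6248·25.0 + 0.5984·123.0 + 0.1491·159.0 + 0.1428·115.4) / (0.1633 + 0.6248 + 0.5984 + 0.1491 + 0.1428)
  = 140.3993 / 1.6784 = 83.65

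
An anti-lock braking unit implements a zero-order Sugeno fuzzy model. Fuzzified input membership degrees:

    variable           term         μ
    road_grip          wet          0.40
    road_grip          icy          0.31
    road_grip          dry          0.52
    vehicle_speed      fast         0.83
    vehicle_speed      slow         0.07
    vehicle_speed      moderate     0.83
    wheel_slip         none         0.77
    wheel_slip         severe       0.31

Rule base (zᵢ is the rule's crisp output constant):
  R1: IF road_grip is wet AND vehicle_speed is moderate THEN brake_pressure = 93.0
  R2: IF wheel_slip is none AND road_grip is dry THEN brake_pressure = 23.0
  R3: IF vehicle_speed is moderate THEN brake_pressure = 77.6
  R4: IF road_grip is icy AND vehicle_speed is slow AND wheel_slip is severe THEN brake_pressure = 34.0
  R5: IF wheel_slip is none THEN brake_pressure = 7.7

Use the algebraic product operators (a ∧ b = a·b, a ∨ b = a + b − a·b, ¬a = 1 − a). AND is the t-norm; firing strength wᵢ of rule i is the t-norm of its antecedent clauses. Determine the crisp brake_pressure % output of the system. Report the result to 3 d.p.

R1 (z=93.0): wet=0.40, moderate=0.83; AND[a·b] → w = 0.3320
R2 (z=23.0): none=0.77, dry=0.52; AND[a·b] → w = 0.4004
R3 (z=77.6): moderate=0.83 → w = 0.8300
R4 (z=34.0): icy=0.31, slow=0.07, severe=0.31; AND[a·b] → w = 0.0067
R5 (z=7.7): none=0.77 → w = 0.7700
Weighted average = (0.3320·93.0 + 0.4004·23.0 + 0.8300·77.6 + 0.0067·34.0 + 0.7700·7.7) / (0.3320 + 0.4004 + 0.8300 + 0.0067 + 0.7700)
  = 110.6509 / 2.3391 = 47.304

47.304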